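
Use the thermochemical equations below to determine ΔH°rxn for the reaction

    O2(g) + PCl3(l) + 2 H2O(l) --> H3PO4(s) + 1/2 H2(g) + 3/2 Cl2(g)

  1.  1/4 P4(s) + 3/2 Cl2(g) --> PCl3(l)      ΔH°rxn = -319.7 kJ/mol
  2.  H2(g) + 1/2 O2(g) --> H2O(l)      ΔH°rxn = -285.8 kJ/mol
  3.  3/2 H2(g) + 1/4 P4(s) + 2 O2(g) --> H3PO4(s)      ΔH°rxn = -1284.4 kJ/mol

eq. 1 reversed (PCl3(l) must end up as a reactant): +319.7 kJ/mol
eq. 2 reversed and × 2 (H2O(l) must end up as a reactant; scale by 2 for the 2 H2O(l)): (-2)·(-285.8) = +571.6 kJ/mol
eq. 3 as written (H3PO4(s) already on the product side): -1284.4 kJ/mol
ΔH°rxn = (+319.7) + (+571.6) + (-1284.4) = -393.1 kJ/mol

ΔH°rxn = -393.1 kJ/mol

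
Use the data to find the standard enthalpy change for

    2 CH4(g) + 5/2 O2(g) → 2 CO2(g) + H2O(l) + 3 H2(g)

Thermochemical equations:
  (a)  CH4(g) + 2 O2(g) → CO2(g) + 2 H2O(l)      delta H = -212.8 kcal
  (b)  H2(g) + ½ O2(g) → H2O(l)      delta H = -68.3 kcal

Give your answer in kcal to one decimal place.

(a) × 2: (2)·(-212.8) = -425.6 kcal
(b) reversed and × 3: (-3)·(-68.3) = +204.9 kcal
By Hess's law, delta H = (2)·(-212.8) + (-3)·(-68.3) = -220.7 kcal

delta H = -220.7 kcal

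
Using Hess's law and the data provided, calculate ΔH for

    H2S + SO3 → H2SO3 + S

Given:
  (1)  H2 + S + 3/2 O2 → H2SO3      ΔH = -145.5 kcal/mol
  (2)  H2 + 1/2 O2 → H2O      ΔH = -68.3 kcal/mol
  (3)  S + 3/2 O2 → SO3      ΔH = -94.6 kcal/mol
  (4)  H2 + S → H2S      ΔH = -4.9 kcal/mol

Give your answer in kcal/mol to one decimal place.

ΔH = -46.0 kcal/mol

(1) as written: -145.5 kcal/mol
(2): not needed.
(3) reversed: +94.6 kcal/mol
(4) reversed: +4.9 kcal/mol
ΔH = (-145.5) + (+94.6) + (+4.9) = -46.0 kcal/mol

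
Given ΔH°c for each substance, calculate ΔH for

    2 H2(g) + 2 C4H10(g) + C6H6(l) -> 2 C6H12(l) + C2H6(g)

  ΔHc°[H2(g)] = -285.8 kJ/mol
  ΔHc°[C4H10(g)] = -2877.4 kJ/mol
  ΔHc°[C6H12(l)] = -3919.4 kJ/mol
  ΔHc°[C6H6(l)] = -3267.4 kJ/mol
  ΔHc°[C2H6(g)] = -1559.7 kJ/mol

With combustion enthalpies, reactants minus products:
= [2·(-285.8) + 2·(-2877.4) + 1·(-3267.4)] − [2·(-3919.4) + 1·(-1559.7)]
= -195.3 kJ/mol

ΔH = -195.3 kJ/mol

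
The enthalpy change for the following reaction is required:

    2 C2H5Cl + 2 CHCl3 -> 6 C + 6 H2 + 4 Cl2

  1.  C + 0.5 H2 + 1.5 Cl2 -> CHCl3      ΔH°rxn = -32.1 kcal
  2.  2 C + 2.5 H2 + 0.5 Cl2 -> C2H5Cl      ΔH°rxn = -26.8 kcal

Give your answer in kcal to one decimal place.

ΔH°rxn = 117.8 kcal

eq. 1 reversed and × 2 (CHCl3 must end up as a reactant; ×2 to match 2 CHCl3 in the target): (-2)·(-32.1) = +64.2 kcal
eq. 2 reversed and × 2 (reverse to put C2H5Cl on the reactant side; scale by 2 for the 2 C2H5Cl): (-2)·(-26.8) = +53.6 kcal
Since enthalpy is a state function, ΔH°rxn = (+64.2) + (+53.6) = 117.8 kcal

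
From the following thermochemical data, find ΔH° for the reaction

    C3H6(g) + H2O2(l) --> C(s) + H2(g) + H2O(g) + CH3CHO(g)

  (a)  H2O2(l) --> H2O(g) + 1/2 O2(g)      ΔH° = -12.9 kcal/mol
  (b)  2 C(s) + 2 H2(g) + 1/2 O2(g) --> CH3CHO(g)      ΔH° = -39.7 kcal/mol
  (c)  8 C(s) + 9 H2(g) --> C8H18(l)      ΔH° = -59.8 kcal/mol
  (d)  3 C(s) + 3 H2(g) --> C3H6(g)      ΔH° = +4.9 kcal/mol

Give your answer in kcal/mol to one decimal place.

(a) as written (H2O2(l) already on the reactant side): -12.9 kcal/mol
(b) as written (CH3CHO(g) already on the product side): -39.7 kcal/mol
(c): not needed (C8H18(l) appears nowhere else).
(d) reversed (C3H6(g) must end up as a reactant): -4.9 kcal/mol
Combining the equations, ΔH° = (1)·(-12.9) + (1)·(-39.7) + (-1)·(+4.9) = -57.5 kcal/mol

ΔH° = -57.5 kcal/mol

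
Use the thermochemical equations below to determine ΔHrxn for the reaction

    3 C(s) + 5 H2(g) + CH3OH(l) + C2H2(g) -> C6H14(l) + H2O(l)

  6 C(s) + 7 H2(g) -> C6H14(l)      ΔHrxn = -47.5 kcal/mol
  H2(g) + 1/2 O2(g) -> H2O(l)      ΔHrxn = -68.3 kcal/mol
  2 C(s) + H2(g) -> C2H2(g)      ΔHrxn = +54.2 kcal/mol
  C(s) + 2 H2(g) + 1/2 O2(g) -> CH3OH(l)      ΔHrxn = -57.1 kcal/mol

equation 1 as written: -47.5 kcal/mol
equation 2 as written: -68.3 kcal/mol
equation 3 reversed: -54.2 kcal/mol
equation 4 reversed: +57.1 kcal/mol
By Hess's law, ΔHrxn = (1)·(-47.5) + (1)·(-68.3) + (-1)·(+54.2) + (-1)·(-57.1) = -112.9 kcal/mol

ΔHrxn = -112.9 kcal/mol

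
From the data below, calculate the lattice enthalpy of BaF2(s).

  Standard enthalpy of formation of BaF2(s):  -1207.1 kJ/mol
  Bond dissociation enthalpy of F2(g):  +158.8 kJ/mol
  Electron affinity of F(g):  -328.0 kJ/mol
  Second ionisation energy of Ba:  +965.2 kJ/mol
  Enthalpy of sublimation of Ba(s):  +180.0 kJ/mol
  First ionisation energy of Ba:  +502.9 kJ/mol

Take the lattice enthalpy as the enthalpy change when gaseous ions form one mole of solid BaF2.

U = -2358.0 kJ/mol

ΔHf° = 1·ΔHsub + 1·(ΣIE) + 1·D(F2) + 2·EA + U
-1207.1 = 1·(+180.0) + 1·(+1468.1) + 1·(+158.8) + 2·(-328.0) + U
U = -1207.1 − (+1150.9) = -2358.0 kJ/mol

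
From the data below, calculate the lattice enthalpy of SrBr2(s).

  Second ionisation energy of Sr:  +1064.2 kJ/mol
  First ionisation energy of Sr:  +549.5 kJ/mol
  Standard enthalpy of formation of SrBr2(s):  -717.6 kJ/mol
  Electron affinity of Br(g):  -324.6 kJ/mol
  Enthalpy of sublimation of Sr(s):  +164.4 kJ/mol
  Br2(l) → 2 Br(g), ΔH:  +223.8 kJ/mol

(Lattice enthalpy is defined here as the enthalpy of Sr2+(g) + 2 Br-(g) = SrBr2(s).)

U = -2070.3 kJ/mol

ΔHf° = 1·ΔHsub + 1·(ΣIE) + 1·D(Br2) + 2·EA + U
-717.6 = 1·(+164.4) + 1·(+1613.7) + 1·(+223.8) + 2·(-324.6) + U
U = -717.6 − (+1352.7) = -2070.3 kJ/mol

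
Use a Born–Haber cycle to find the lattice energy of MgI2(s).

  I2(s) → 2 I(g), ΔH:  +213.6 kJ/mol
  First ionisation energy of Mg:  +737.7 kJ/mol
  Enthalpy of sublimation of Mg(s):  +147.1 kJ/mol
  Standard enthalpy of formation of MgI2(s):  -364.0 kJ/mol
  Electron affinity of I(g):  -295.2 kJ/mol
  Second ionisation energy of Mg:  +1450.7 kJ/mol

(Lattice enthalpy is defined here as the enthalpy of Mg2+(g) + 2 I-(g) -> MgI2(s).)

ΔHf° = 1·ΔHsub + 1·(ΣIE) + 1·D(I2) + 2·EA + U
-364.0 = 1·(+147.1) + 1·(+2188.4) + 1·(+213.6) + 2·(-295.2) + U
U = -364.0 − (+1958.7) = -2322.7 kJ/mol

U = -2322.7 kJ/mol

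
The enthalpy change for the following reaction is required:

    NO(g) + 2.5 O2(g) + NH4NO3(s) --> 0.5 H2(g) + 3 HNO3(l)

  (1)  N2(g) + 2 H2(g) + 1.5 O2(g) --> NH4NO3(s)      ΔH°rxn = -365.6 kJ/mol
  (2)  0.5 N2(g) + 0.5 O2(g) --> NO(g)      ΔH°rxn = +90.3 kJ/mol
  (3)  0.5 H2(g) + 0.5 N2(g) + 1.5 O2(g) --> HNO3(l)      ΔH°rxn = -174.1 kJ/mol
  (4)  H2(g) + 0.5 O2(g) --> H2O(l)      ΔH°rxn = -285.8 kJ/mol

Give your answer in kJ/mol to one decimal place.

(1) reversed: +365.6 kJ/mol
(2) reversed: -90.3 kJ/mol
(3) × 3: (3)·(-174.1) = -522.3 kJ/mol
(4): not needed.
By Hess's law, ΔH°rxn = (-1)·(-365.6) + (-1)·(+90.3) + (3)·(-174.1) = -247.0 kJ/mol

ΔH°rxn = -247.0 kJ/mol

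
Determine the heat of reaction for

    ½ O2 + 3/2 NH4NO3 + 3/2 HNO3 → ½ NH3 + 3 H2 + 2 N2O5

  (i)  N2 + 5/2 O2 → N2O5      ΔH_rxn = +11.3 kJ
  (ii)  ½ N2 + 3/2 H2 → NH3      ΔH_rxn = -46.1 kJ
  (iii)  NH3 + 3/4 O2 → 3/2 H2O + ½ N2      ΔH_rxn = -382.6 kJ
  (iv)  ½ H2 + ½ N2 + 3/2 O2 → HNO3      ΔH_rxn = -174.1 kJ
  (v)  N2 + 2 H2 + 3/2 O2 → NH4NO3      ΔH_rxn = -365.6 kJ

(i) × 2 (×2 to match 2 N2O5 in the target): (2)·(+11.3) = +22.6 kJ
(ii) × 1/2: (1/2)·(-46.1) = -23.05 kJ
(iii): not needed (H2O appears nowhere else).
(iv) reversed and × 3/2 (reverse to put HNO3 on the reactant side; scale by 3/2 for the 3/2 HNO3): (-3/2)·(-174.1) = +261.15 kJ
(v) reversed and × 3/2 (reverse to put NH4NO3 on the reactant side; scale by 3/2 for the 3/2 NH4NO3): (-3/2)·(-365.6) = +548.4 kJ
ΔH_rxn = (+22.6) + (-23.05) + (+261.15) + (+548.4) = 809.1 kJ

ΔH_rxn = 809.1 kJ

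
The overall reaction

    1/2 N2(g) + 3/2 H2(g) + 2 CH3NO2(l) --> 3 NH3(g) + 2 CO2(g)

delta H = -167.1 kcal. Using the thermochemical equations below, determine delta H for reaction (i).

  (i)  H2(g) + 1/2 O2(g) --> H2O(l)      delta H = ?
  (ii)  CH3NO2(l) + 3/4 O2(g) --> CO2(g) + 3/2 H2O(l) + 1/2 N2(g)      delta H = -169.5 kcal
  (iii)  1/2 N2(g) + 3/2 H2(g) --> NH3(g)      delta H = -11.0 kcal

delta H = -68.3 kcal

(i) reversed and × 3: contributes −3·x
(ii) × 2 (×2 to match 2 CH3NO2(l) in the target): (2)·(-169.5) = -339.0 kcal
(iii) × 3 (×3 to match 3 NH3(g) in the target): (3)·(-11.0) = -33.0 kcal
-167.1 = (-339.0) + (-33.0) − 3·x
x = (-167.1 − (-372.0)) / (-3) = -68.3 kcal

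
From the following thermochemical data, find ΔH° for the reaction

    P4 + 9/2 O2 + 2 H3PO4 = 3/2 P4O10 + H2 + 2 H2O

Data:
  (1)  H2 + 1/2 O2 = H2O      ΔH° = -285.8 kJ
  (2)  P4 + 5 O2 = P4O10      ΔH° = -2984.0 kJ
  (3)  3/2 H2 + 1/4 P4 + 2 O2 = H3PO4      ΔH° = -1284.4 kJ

(1) × 2: (2)·(-285.8) = -571.6 kJ
(2) × 3/2: (3/2)·(-2984.0) = -4476.0 kJ
(3) reversed and × 2: (-2)·(-1284.4) = +2568.8 kJ
Summing the manipulated equations, ΔH° = (2)·(-285.8) + (3/2)·(-2984.0) + (-2)·(-1284.4) = -2478.8 kJ

ΔH° = -2478.8 kJ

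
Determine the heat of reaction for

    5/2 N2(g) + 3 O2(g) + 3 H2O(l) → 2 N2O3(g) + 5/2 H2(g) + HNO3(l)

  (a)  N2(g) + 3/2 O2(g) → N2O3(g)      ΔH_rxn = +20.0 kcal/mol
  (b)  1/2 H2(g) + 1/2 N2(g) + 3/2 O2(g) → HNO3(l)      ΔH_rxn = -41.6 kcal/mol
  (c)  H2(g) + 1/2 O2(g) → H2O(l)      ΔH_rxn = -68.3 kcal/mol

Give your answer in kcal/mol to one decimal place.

(a) × 2: (2)·(+20.0) = +40.0 kcal/mol
(b) as written: -41.6 kcal/mol
(c) reversed and × 3: (-3)·(-68.3) = +204.9 kcal/mol
ΔH_rxn = (2)·(+20.0) + (1)·(-41.6) + (-3)·(-68.3) = 203.3 kcal/mol

ΔH_rxn = 203.3 kcal/mol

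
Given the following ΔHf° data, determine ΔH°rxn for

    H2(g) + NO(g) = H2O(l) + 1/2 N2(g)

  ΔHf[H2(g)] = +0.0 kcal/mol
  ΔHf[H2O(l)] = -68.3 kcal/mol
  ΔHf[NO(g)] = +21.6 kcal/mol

ΔH°rxn = -89.9 kcal/mol

Products: 1·(-68.3) + 1/2·(+0.0) = -68.3
Reactants: 1·(+0.0) + 1·(+21.6) = +21.6
ΔH°rxn = (-68.3) − (+21.6) = -89.9 kcal/mol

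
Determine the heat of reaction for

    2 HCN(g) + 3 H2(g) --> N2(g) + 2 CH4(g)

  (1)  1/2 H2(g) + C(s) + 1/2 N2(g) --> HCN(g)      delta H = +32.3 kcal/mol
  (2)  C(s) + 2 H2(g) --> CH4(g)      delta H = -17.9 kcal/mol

(1) reversed and × 2 (HCN(g) must end up as a reactant; ×2 to match 2 HCN(g) in the target): (-2)·(+32.3) = -64.6 kcal/mol
(2) × 2 (scale by 2 for the 2 CH4(g)): (2)·(-17.9) = -35.8 kcal/mol
Summing the manipulated equations, delta H = (-64.6) + (-35.8) = -100.4 kcal/mol

delta H = -100.4 kcal/mol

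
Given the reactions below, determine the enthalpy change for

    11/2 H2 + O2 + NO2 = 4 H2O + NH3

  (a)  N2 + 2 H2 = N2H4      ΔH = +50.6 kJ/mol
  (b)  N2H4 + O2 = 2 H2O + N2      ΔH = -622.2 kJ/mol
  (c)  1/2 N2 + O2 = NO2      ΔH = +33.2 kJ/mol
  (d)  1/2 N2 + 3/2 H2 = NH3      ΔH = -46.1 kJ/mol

(a) × 2: (2)·(+50.6) = +101.2 kJ/mol
(b) × 2 (scale by 2 for the 4 H2O): (2)·(-622.2) = -1244.4 kJ/mol
(c) reversed (reverse to put NO2 on the reactant side): -33.2 kJ/mol
(d) as written (NH3 already on the product side): -46.1 kJ/mol
ΔH = (2)·(+50.6) + (2)·(-622.2) + (-1)·(+33.2) + (1)·(-46.1) = -1222.5 kJ/mol

ΔH = -1222.5 kJ/mol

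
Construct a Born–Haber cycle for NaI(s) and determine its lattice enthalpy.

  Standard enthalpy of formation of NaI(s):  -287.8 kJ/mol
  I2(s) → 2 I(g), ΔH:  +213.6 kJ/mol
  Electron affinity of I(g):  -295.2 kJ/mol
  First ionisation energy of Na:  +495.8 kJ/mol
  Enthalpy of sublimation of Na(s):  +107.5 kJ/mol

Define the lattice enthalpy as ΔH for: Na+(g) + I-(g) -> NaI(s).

U = -702.7 kJ/mol

ΔHf° = 1·ΔHsub + 1·(ΣIE) + 1/2·D(I2) + 1·EA + U
-287.8 = 1·(+107.5) + 1·(+495.8) + 1/2·(+213.6) + 1·(-295.2) + U
U = -287.8 − (+414.9) = -702.7 kJ/mol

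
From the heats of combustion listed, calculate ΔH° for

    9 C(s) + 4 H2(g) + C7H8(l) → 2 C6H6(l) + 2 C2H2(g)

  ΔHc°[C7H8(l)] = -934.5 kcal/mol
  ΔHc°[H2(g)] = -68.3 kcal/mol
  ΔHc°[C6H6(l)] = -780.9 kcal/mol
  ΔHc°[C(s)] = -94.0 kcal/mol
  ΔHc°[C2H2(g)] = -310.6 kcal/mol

Using ΔH = Σ nΔHc°(reactants) − Σ nΔHc°(products):
= [9·(-94.0) + 4·(-68.3) + 1·(-934.5)] − [2·(-780.9) + 2·(-310.6)]
= 129.3 kcal/mol

ΔH° = 129.3 kcal/mol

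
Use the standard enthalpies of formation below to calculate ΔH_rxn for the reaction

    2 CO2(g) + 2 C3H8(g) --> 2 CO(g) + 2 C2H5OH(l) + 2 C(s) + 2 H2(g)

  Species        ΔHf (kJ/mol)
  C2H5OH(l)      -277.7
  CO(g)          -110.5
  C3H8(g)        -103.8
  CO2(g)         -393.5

ΔH°rxn = Σ nΔHf°(products) − Σ nΔHf°(reactants).
Products: 2·(-110.5) + 2·(-277.7) + 2·(+0.0) + 2·(+0.0) = -776.4
Reactants: 2·(-393.5) + 2·(-103.8) = -994.6
ΔH_rxn = (-776.4) − (-994.6) = 218.2 kJ/mol

ΔH_rxn = 218.2 kJ/mol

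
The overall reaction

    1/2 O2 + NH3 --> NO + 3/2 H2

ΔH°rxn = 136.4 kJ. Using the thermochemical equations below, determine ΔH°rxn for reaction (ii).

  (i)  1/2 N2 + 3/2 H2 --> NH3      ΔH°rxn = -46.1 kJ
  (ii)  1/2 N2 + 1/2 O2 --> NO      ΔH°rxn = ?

(i) reversed (reverse to put NH3 on the reactant side): +46.1 kJ
(ii) as written (NO already on the product side): contributes x
+136.4 = (+46.1) + x
x = (+136.4 − (+46.1)) / (1) = 90.3 kJ

ΔH°rxn = 90.3 kJ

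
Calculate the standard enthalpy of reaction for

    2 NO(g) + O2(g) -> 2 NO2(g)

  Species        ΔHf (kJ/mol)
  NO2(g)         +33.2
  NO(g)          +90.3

ΔH°rxn = Σ nΔHf°(products) − Σ nΔHf°(reactants).
Products: 2·(+33.2) = +66.4
Reactants: 2·(+90.3) + 1·(+0.0) = +180.6
ΔH_rxn = (+66.4) − (+180.6) = -114.2 kJ/mol

ΔH_rxn = -114.2 kJ/mol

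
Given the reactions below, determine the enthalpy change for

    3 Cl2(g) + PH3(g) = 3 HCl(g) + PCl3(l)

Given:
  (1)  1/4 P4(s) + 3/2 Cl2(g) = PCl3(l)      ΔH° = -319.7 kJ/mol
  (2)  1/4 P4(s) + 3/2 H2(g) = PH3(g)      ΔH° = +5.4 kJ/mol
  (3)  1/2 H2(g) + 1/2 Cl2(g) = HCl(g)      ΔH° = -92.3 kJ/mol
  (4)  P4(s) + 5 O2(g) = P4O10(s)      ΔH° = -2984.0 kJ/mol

(1) as written (PCl3(l) already on the product side): -319.7 kJ/mol
(2) reversed (reverse to put PH3(g) on the reactant side): -5.4 kJ/mol
(3) × 3 (×3 to match 3 HCl(g) in the target): (3)·(-92.3) = -276.9 kJ/mol
(4): not needed (O2(g) appears nowhere else).
ΔH° = (1)·(-319.7) + (-1)·(+5.4) + (3)·(-92.3) = -602.0 kJ/mol

ΔH° = -602.0 kJ/mol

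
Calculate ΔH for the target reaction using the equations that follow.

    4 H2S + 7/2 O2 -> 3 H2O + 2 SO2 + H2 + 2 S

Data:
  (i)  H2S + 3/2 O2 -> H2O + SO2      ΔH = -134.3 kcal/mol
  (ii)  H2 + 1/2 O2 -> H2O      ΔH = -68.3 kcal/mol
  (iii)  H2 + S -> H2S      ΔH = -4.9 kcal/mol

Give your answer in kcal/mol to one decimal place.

ΔH = -327.1 kcal/mol

(i) × 2: (2)·(-134.3) = -268.6 kcal/mol
(ii) as written: -68.3 kcal/mol
(iii) reversed and × 2: (-2)·(-4.9) = +9.8 kcal/mol
Combining the equations, ΔH = (-268.6) + (-68.3) + (+9.8) = -327.1 kcal/mol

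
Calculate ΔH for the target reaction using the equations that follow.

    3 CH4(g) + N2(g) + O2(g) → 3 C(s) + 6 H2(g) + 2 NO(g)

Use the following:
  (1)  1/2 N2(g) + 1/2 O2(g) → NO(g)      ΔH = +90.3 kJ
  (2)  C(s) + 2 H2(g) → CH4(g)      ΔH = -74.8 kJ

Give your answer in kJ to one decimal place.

ΔH = 405.0 kJ

(1) × 2: (2)·(+90.3) = +180.6 kJ
(2) reversed and × 3: (-3)·(-74.8) = +224.4 kJ
Summing the manipulated equations, ΔH = (+180.6) + (+224.4) = 405.0 kJ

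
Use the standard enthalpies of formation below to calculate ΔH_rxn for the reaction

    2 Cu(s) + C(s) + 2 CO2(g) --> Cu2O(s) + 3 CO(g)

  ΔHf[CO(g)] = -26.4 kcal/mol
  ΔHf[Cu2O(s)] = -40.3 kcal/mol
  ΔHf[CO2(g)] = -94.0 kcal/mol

ΔH_rxn = 68.5 kcal/mol

Products: 1·(-40.3) + 3·(-26.4) = -119.5
Reactants: 2·(+0.0) + 1·(+0.0) + 2·(-94.0) = -188.0
ΔH_rxn = (-119.5) − (-188.0) = 68.5 kcal/mol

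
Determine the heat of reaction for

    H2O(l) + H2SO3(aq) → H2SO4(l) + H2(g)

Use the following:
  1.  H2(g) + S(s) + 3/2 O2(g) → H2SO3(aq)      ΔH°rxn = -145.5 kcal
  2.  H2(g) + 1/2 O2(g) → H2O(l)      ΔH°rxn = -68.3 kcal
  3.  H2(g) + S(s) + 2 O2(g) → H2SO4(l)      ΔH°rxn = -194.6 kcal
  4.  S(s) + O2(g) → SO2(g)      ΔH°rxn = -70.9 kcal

eq. 1 reversed (H2SO3(aq) must end up as a reactant): +145.5 kcal
eq. 2 reversed (reverse to put H2O(l) on the reactant side): +68.3 kcal
eq. 3 as written (H2SO4(l) already on the product side): -194.6 kcal
eq. 4: not needed (SO2(g) appears nowhere else).
ΔH°rxn = (+145.5) + (+68.3) + (-194.6) = 19.2 kcal

ΔH°rxn = 19.2 kcal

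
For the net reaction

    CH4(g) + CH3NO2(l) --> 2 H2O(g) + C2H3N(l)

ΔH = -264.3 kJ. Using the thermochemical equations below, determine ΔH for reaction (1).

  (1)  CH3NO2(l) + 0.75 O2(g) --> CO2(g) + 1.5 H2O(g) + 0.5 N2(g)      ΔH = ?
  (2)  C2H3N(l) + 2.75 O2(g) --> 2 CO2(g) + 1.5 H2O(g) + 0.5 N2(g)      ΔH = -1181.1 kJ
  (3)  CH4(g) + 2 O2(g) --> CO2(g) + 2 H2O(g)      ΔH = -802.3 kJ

ΔH = -643.1 kJ

(1) as written: contributes x
(2) reversed: +1181.1 kJ
(3) as written: -802.3 kJ
-264.3 = (+1181.1) + (-802.3) + x
x = (-264.3 − (+378.8)) / (1) = -643.1 kJ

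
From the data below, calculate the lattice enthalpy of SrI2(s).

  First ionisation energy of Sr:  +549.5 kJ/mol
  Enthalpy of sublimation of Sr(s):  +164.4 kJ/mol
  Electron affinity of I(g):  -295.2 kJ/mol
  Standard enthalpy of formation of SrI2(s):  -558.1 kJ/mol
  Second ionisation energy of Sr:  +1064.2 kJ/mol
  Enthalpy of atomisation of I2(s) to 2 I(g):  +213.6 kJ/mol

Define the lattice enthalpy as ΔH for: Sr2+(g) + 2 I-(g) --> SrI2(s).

U = -1959.4 kJ/mol

ΔHf° = 1·ΔHsub + 1·(ΣIE) + 1·D(I2) + 2·EA + U
-558.1 = 1·(+164.4) + 1·(+1613.7) + 1·(+213.6) + 2·(-295.2) + U
U = -558.1 − (+1401.3) = -1959.4 kJ/mol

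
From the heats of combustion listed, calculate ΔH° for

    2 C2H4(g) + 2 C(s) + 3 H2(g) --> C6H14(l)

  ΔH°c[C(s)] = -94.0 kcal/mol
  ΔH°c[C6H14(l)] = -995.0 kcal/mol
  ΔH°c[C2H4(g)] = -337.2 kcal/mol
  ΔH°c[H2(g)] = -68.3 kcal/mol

With combustion enthalpies, reactants minus products:
= [2·(-337.2) + 2·(-94.0) + 3·(-68.3)] − [1·(-995.0)]
= -72.3 kcal/mol

ΔH° = -72.3 kcal/mol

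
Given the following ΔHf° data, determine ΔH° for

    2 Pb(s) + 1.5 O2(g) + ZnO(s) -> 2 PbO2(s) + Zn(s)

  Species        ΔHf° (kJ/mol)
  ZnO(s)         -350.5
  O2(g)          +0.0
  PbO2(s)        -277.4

Products: 2·(-277.4) + 1·(+0.0) = -554.8
Reactants: 2·(+0.0) + 3/2·(+0.0) + 1·(-350.5) = -350.5
ΔH° = (-554.8) − (-350.5) = -204.3 kJ/mol

ΔH° = -204.3 kJ/mol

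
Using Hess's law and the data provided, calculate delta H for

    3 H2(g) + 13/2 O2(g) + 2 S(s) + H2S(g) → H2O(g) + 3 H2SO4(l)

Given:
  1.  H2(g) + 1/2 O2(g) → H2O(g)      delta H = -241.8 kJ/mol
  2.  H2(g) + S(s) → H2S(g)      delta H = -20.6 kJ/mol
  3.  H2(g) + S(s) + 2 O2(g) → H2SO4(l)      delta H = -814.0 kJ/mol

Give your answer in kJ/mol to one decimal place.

eq. 1 as written: -241.8 kJ/mol
eq. 2 reversed: +20.6 kJ/mol
eq. 3 × 3: (3)·(-814.0) = -2442.0 kJ/mol
delta H = (1)·(-241.8) + (-1)·(-20.6) + (3)·(-814.0) = -2663.2 kJ/mol

delta H = -2663.2 kJ/mol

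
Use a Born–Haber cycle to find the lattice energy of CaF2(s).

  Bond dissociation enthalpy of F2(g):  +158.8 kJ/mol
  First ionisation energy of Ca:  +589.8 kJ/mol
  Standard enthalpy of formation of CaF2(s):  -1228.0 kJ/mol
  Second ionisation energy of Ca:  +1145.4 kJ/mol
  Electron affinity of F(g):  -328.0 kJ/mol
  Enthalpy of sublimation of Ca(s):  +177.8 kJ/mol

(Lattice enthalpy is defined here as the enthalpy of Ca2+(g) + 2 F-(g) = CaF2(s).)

U = -2643.8 kJ/mol

ΔHf° = 1·ΔHsub + 1·(ΣIE) + 1·D(F2) + 2·EA + U
-1228.0 = 1·(+177.8) + 1·(+1735.2) + 1·(+158.8) + 2·(-328.0) + U
U = -1228.0 − (+1415.8) = -2643.8 kJ/mol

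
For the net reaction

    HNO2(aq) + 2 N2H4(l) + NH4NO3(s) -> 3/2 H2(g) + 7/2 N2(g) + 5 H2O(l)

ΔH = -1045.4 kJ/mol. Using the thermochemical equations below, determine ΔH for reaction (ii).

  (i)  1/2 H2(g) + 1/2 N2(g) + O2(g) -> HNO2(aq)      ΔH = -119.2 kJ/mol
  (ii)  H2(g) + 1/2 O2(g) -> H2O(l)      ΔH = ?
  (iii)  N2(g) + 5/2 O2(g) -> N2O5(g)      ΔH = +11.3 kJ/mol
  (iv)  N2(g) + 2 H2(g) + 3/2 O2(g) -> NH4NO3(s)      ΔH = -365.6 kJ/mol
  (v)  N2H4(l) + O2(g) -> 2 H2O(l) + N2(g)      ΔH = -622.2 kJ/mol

ΔH = -285.8 kJ/mol

(i) reversed: +119.2 kJ/mol
(ii) as written: contributes x
(iii): not needed.
(iv) reversed: +365.6 kJ/mol
(v) × 2: (2)·(-622.2) = -1244.4 kJ/mol
-1045.4 = (+119.2) + (+365.6) + (-1244.4) + x
x = (-1045.4 − (-759.6)) / (1) = -285.8 kJ/mol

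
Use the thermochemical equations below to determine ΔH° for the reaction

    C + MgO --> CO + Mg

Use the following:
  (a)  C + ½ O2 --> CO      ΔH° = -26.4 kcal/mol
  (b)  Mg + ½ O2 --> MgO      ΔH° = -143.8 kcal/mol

(a) as written: -26.4 kcal/mol
(b) reversed: +143.8 kcal/mol
Combining the equations, ΔH° = (1)·(-26.4) + (-1)·(-143.8) = 117.4 kcal/mol

ΔH° = 117.4 kcal/mol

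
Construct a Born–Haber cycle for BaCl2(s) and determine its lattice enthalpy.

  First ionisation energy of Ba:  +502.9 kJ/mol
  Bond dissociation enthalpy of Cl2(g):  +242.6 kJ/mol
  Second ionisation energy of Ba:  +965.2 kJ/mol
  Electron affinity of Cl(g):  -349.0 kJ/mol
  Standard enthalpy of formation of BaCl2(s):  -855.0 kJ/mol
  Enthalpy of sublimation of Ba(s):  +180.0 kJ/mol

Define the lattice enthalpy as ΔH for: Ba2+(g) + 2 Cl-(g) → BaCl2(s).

ΔHf° = 1·ΔHsub + 1·(ΣIE) + 1·D(Cl2) + 2·EA + U
-855.0 = 1·(+180.0) + 1·(+1468.1) + 1·(+242.6) + 2·(-349.0) + U
U = -855.0 − (+1192.7) = -2047.7 kJ/mol

U = -2047.7 kJ/mol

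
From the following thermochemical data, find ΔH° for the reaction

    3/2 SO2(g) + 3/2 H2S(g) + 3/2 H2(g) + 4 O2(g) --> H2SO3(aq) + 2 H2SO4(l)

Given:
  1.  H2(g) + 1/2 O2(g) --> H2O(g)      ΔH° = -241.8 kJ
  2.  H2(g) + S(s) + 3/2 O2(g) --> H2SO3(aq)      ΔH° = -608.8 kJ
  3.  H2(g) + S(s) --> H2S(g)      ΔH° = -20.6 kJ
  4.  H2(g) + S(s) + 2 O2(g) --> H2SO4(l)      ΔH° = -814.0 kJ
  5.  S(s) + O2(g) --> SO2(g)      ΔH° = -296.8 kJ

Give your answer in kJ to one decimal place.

ΔH° = -1760.7 kJ

eq. 1: not needed.
eq. 2 as written: -608.8 kJ
eq. 3 reversed and × 3/2: (-3/2)·(-20.6) = +30.9 kJ
eq. 4 × 2: (2)·(-814.0) = -1628.0 kJ
eq. 5 reversed and × 3/2: (-3/2)·(-296.8) = +445.2 kJ
ΔH° = (1)·(-608.8) + (-3/2)·(-20.6) + (2)·(-814.0) + (-3/2)·(-296.8) = -1760.7 kJ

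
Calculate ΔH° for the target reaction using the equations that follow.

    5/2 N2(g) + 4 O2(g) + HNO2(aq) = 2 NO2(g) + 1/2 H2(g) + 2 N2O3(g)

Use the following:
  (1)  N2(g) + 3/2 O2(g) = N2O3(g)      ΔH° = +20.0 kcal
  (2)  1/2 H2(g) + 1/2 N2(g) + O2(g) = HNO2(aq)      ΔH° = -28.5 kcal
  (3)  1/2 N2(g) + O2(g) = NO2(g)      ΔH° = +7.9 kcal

ΔH° = 84.3 kcal

(1) × 2: (2)·(+20.0) = +40.0 kcal
(2) reversed: +28.5 kcal
(3) × 2: (2)·(+7.9) = +15.8 kcal
ΔH° = (+40.0) + (+28.5) + (+15.8) = 84.3 kcal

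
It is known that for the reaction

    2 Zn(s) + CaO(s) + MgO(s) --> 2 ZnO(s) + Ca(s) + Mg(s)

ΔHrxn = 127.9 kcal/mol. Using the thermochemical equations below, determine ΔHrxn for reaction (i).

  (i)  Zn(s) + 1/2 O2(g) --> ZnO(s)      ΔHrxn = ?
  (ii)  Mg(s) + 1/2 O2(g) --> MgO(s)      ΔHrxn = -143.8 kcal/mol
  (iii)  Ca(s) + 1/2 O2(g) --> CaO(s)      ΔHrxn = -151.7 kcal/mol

(i) × 2: contributes 2·x
(ii) reversed: +143.8 kcal/mol
(iii) reversed: +151.7 kcal/mol
+127.9 = (+143.8) + (+151.7) + 2·x
x = (+127.9 − (+295.5)) / (2) = -83.8 kcal/mol

ΔHrxn = -83.8 kcal/mol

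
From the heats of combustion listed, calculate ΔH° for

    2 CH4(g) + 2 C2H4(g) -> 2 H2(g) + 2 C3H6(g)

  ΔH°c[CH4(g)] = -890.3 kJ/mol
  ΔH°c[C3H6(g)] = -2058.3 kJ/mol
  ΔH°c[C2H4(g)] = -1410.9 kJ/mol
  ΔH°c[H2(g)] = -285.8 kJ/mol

ΔH° = 85.8 kJ/mol

With combustion enthalpies, reactants minus products:
= [2·(-890.3) + 2·(-1410.9)] − [2·(-285.8) + 2·(-2058.3)]
= 85.8 kJ/mol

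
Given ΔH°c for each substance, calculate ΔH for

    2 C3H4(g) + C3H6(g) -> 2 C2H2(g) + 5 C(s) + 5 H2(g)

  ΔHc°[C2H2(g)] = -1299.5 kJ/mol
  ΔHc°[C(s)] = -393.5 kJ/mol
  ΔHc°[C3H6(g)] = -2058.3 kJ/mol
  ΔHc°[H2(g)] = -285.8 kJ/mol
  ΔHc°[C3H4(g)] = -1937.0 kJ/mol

Using ΔH = Σ nΔHc°(reactants) − Σ nΔHc°(products):
= [2·(-1937.0) + 1·(-2058.3)] − [2·(-1299.5) + 5·(-393.5) + 5·(-285.8)]
= 63.2 kJ/mol

ΔH = 63.2 kJ/mol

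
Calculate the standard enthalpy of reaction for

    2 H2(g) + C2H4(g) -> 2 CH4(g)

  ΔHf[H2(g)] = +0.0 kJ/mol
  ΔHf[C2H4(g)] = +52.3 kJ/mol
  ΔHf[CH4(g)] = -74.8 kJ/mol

Products: 2·(-74.8) = -149.6
Reactants: 2·(+0.0) + 1·(+52.3) = +52.3
ΔHrxn = (-149.6) − (+52.3) = -201.9 kJ/mol

ΔHrxn = -201.9 kJ/mol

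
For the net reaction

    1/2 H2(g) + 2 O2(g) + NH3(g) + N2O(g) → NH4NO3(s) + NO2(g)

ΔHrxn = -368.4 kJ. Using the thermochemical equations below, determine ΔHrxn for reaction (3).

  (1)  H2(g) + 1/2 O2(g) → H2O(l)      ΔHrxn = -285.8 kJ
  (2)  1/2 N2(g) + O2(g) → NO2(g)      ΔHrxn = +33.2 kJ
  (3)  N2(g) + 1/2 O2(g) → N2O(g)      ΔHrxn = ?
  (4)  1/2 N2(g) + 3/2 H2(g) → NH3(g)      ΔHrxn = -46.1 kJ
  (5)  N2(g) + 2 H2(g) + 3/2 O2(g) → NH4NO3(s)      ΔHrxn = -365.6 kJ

(1): not needed.
(2) as written: +33.2 kJ
(3) reversed: contributes −x
(4) reversed: +46.1 kJ
(5) as written: -365.6 kJ
-368.4 = (+33.2) + (+46.1) + (-365.6) − x
x = (-368.4 − (-286.3)) / (-1) = 82.1 kJ

ΔHrxn = 82.1 kJ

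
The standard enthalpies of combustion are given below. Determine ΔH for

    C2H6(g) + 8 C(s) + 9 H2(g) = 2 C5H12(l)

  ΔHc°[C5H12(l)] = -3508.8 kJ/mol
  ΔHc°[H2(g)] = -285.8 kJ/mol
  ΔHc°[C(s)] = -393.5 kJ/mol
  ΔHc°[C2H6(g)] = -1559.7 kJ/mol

Using ΔH = Σ nΔHc°(reactants) − Σ nΔHc°(products):
= [1·(-1559.7) + 8·(-393.5) + 9·(-285.8)] − [2·(-3508.8)]
= -262.3 kJ/mol

ΔH = -262.3 kJ/mol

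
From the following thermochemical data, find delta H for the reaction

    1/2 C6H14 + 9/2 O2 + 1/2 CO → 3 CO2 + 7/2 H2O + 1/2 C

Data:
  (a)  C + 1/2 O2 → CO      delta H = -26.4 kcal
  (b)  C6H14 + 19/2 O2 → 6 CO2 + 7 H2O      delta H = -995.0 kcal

delta H = -484.3 kcal

(a) reversed and × 1/2 (CO must end up as a reactant; ×1/2 to match 1/2 CO in the target): (-1/2)·(-26.4) = +13.2 kcal
(b) × 1/2 (scale by 1/2 for the 1/2 C6H14): (1/2)·(-995.0) = -497.5 kcal
delta H = (+13.2) + (-497.5) = -484.3 kcal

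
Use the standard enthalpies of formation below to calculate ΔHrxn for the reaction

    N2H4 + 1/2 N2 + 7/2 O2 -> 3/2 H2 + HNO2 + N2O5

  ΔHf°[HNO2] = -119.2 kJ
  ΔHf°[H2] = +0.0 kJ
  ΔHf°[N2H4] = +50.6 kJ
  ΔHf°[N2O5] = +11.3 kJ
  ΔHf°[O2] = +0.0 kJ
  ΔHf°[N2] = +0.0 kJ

ΔHrxn = -158.5 kJ

ΔH°rxn = Σ nΔHf°(products) − Σ nΔHf°(reactants).
Products: 3/2·(+0.0) + 1·(-119.2) + 1·(+11.3) = -107.9
Reactants: 1·(+50.6) + 1/2·(+0.0) + 7/2·(+0.0) = +50.6
ΔHrxn = (-107.9) − (+50.6) = -158.5 kJ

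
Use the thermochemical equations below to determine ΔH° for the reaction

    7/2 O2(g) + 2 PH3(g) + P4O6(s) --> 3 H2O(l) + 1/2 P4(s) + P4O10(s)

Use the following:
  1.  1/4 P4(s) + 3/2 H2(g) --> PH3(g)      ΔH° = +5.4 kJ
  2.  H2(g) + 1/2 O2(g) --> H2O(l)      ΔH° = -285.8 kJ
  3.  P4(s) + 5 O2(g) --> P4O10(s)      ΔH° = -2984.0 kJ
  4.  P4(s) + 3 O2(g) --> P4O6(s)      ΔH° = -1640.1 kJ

eq. 1 reversed and × 2: (-2)·(+5.4) = -10.8 kJ
eq. 2 × 3: (3)·(-285.8) = -857.4 kJ
eq. 3 as written: -2984.0 kJ
eq. 4 reversed: +1640.1 kJ
By Hess's law, ΔH° = (-10.8) + (-857.4) + (-2984.0) + (+1640.1) = -2212.1 kJ

ΔH° = -2212.1 kJ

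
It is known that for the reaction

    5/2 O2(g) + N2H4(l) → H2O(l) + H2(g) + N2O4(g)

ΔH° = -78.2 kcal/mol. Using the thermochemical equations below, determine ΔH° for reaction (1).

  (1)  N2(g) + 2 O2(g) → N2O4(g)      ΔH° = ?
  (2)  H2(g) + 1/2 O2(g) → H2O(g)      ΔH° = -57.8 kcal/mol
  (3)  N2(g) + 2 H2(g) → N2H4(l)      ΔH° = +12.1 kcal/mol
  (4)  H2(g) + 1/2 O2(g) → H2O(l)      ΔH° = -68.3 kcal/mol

ΔH° = 2.2 kcal/mol

(1) as written (N2O4(g) already on the product side): contributes x
(2): not needed (H2O(g) appears nowhere else).
(3) reversed (reverse to put N2H4(l) on the reactant side): -12.1 kcal/mol
(4) as written (H2O(l) already on the product side): -68.3 kcal/mol
-78.2 = (-12.1) + (-68.3) + x
x = (-78.2 − (-80.4)) / (1) = 2.2 kcal/mol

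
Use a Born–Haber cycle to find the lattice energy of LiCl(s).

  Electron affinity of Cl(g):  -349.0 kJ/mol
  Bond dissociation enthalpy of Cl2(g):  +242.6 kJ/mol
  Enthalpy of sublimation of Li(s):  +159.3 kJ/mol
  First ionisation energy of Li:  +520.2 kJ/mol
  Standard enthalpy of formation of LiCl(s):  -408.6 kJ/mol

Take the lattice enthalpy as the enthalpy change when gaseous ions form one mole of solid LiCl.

ΔHf° = 1·ΔHsub + 1·(ΣIE) + 1/2·D(Cl2) + 1·EA + U
-408.6 = 1·(+159.3) + 1·(+520.2) + 1/2·(+242.6) + 1·(-349.0) + U
U = -408.6 − (+451.8) = -860.4 kJ/mol

U = -860.4 kJ/mol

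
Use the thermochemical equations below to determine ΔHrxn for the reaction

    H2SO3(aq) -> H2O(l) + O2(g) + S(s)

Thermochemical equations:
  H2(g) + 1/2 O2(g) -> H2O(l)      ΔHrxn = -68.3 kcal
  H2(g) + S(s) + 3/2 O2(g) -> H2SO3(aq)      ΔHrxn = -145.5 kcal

equation 1 as written: -68.3 kcal
equation 2 reversed: +145.5 kcal
ΔHrxn = (1)·(-68.3) + (-1)·(-145.5) = 77.2 kcal

ΔHrxn = 77.2 kcal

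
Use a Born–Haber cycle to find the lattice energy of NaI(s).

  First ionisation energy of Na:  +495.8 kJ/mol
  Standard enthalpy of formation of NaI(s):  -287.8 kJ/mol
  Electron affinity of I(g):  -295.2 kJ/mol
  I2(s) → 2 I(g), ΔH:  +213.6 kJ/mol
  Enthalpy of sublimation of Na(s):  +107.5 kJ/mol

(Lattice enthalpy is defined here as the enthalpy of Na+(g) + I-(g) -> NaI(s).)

U = -702.7 kJ/mol

ΔHf° = 1·ΔHsub + 1·(ΣIE) + 1/2·D(I2) + 1·EA + U
-287.8 = 1·(+107.5) + 1·(+495.8) + 1/2·(+213.6) + 1·(-295.2) + U
U = -287.8 − (+414.9) = -702.7 kJ/mol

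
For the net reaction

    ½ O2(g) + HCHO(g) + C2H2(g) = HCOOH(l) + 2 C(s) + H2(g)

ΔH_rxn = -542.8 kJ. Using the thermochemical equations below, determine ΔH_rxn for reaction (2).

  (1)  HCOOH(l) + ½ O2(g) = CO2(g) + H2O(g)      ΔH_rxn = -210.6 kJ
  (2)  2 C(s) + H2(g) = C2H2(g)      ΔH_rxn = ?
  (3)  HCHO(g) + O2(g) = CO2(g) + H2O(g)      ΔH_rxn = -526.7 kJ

ΔH_rxn = 226.7 kJ

(1) reversed (HCOOH(l) must end up as a product): +210.6 kJ
(2) reversed (reverse to put C2H2(g) on the reactant side): contributes −x
(3) as written (HCHO(g) already on the reactant side): -526.7 kJ
-542.8 = (+210.6) + (-526.7) − x
x = (-542.8 − (-316.1)) / (-1) = 226.7 kJ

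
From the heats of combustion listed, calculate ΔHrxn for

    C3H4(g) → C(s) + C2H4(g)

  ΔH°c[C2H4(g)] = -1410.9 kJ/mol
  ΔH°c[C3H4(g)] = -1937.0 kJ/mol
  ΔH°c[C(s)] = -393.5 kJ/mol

ΔHrxn = -132.6 kJ/mol

Using ΔH = Σ nΔHc°(reactants) − Σ nΔHc°(products):
= [1·(-1937.0)] − [1·(-393.5) + 1·(-1410.9)]
= -132.6 kJ/mol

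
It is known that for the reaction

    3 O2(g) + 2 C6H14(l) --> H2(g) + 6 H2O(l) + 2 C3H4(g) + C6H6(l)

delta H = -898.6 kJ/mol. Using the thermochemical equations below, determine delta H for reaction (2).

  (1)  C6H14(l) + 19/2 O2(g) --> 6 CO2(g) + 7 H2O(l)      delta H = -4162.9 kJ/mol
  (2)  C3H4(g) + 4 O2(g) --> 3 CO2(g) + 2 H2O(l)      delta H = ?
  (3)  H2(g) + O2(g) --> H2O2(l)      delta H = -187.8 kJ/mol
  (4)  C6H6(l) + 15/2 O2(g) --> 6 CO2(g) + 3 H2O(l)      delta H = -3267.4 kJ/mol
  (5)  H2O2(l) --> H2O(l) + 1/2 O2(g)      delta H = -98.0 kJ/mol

(1) × 2: (2)·(-4162.9) = -8325.8 kJ/mol
(2) reversed and × 2: contributes −2·x
(3) reversed: +187.8 kJ/mol
(4) reversed: +3267.4 kJ/mol
(5) reversed: +98.0 kJ/mol
-898.6 = (-8325.8) + (+187.8) + (+3267.4) + (+98.0) − 2·x
x = (-898.6 − (-4772.6)) / (-2) = -1937.0 kJ/mol

delta H = -1937.0 kJ/mol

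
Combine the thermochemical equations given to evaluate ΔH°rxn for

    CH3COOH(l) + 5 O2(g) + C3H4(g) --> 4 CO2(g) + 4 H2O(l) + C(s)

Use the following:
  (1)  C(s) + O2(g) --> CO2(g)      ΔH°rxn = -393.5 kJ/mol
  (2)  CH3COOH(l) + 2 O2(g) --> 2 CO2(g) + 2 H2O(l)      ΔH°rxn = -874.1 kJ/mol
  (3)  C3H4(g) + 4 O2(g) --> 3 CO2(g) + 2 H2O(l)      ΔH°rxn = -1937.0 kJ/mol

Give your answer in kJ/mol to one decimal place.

ΔH°rxn = -2417.6 kJ/mol

(1) reversed (C(s) must end up as a product): +393.5 kJ/mol
(2) as written (CH3COOH(l) already on the reactant side): -874.1 kJ/mol
(3) as written (C3H4(g) already on the reactant side): -1937.0 kJ/mol
Summing the manipulated equations, ΔH°rxn = (-1)·(-393.5) + (1)·(-874.1) + (1)·(-1937.0) = -2417.6 kJ/mol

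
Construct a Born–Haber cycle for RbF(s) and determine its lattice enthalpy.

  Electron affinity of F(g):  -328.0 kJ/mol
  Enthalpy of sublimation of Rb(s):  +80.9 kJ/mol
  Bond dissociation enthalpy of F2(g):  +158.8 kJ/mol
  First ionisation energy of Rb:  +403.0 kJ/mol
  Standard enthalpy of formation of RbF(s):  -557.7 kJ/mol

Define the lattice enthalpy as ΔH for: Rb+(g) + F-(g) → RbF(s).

U = -793.0 kJ/mol

ΔHf° = 1·ΔHsub + 1·(ΣIE) + 1/2·D(F2) + 1·EA + U
-557.7 = 1·(+80.9) + 1·(+403.0) + 1/2·(+158.8) + 1·(-328.0) + U
U = -557.7 − (+235.3) = -793.0 kJ/mol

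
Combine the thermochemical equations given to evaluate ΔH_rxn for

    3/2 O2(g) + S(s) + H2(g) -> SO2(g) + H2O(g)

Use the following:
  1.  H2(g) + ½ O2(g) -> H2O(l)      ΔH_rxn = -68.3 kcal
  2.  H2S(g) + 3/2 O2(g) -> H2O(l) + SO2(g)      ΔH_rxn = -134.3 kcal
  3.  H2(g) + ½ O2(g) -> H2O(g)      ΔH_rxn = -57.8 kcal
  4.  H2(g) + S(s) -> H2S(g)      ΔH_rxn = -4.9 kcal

eq. 1 reversed: +68.3 kcal
eq. 2 as written (SO2(g) already on the product side): -134.3 kcal
eq. 3 as written (H2O(g) already on the product side): -57.8 kcal
eq. 4 as written (S(s) already on the reactant side): -4.9 kcal
ΔH_rxn = (+68.3) + (-134.3) + (-57.8) + (-4.9) = -128.7 kcal

ΔH_rxn = -128.7 kcal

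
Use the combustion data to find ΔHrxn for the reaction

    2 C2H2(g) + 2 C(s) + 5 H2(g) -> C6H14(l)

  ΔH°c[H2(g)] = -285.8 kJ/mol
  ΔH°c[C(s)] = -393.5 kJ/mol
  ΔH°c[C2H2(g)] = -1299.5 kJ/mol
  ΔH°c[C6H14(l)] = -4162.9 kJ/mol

With combustion enthalpies, reactants minus products:
= [2·(-1299.5) + 2·(-393.5) + 5·(-285.8)] − [1·(-4162.9)]
= -652.1 kJ/mol

ΔHrxn = -652.1 kJ/mol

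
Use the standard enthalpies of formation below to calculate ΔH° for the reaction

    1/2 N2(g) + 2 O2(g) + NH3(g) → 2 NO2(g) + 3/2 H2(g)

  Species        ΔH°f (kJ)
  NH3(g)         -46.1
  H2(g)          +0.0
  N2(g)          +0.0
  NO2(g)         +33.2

ΔH° = 112.5 kJ

Products: 2·(+33.2) + 3/2·(+0.0) = +66.4
Reactants: 1/2·(+0.0) + 2·(+0.0) + 1·(-46.1) = -46.1
ΔH° = (+66.4) − (-46.1) = 112.5 kJ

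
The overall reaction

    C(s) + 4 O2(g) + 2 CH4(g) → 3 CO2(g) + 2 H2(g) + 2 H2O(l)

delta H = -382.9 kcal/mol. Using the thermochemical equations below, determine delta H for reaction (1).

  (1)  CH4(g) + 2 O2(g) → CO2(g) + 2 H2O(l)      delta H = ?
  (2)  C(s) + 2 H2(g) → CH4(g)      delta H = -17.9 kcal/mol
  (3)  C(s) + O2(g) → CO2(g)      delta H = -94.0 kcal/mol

delta H = -212.8 kcal/mol

(1) as written (H2O(l) already on the product side): contributes x
(2) reversed (H2(g) must end up as a product): +17.9 kcal/mol
(3) × 2: (2)·(-94.0) = -188.0 kcal/mol
-382.9 = (+17.9) + (-188.0) + x
x = (-382.9 − (-170.1)) / (1) = -212.8 kcal/mol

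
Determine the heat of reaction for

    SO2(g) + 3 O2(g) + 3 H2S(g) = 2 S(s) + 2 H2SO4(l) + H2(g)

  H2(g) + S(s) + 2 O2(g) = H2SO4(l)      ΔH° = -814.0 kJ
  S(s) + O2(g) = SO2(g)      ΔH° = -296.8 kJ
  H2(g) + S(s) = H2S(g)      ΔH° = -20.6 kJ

ΔH° = -1269.4 kJ

equation 1 × 2: (2)·(-814.0) = -1628.0 kJ
equation 2 reversed: +296.8 kJ
equation 3 reversed and × 3: (-3)·(-20.6) = +61.8 kJ
Combining the equations, ΔH° = (-1628.0) + (+296.8) + (+61.8) = -1269.4 kJ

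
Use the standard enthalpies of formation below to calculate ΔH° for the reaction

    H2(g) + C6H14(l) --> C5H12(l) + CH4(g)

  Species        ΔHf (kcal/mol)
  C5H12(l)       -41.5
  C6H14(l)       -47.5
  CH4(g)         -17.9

Products: 1·(-41.5) + 1·(-17.9) = -59.4
Reactants: 1·(+0.0) + 1·(-47.5) = -47.5
ΔH° = (-59.4) − (-47.5) = -11.9 kcal/mol

ΔH° = -11.9 kcal/mol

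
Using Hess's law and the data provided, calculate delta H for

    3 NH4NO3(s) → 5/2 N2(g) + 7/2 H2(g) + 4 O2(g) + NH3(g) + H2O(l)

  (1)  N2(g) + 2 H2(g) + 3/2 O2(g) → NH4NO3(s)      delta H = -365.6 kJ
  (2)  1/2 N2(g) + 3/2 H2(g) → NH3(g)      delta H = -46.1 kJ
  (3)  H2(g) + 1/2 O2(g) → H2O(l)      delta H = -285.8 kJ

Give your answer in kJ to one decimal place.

delta H = 764.9 kJ

(1) reversed and × 3: (-3)·(-365.6) = +1096.8 kJ
(2) as written: -46.1 kJ
(3) as written: -285.8 kJ
delta H = (+1096.8) + (-46.1) + (-285.8) = 764.9 kJ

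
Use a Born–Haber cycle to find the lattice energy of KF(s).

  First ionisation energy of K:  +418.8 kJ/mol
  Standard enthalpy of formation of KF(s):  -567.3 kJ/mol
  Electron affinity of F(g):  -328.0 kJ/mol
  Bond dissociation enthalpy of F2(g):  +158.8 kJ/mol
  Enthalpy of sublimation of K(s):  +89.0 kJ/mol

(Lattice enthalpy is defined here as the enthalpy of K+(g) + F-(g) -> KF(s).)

ΔHf° = 1·ΔHsub + 1·(ΣIE) + 1/2·D(F2) + 1·EA + U
-567.3 = 1·(+89.0) + 1·(+418.8) + 1/2·(+158.8) + 1·(-328.0) + U
U = -567.3 − (+259.2) = -826.5 kJ/mol

U = -826.5 kJ/mol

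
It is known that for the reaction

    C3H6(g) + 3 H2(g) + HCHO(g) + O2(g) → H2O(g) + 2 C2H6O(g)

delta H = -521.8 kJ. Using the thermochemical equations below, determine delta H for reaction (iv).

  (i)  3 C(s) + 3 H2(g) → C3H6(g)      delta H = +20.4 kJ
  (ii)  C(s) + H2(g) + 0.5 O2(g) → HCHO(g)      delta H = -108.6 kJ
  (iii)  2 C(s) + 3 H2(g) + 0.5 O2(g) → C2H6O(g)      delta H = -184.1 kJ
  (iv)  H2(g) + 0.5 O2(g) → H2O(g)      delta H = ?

(i) reversed: -20.4 kJ
(ii) reversed: +108.6 kJ
(iii) × 2: (2)·(-184.1) = -368.2 kJ
(iv) as written: contributes x
-521.8 = (-20.4) + (+108.6) + (-368.2) + x
x = (-521.8 − (-280.0)) / (1) = -241.8 kJ

delta H = -241.8 kJ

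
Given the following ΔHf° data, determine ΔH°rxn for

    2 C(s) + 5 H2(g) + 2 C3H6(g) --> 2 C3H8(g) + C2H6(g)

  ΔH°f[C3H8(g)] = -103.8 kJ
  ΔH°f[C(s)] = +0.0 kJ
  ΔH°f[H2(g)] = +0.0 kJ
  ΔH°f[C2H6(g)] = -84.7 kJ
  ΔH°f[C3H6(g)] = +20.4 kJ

ΔH°rxn = -333.1 kJ

ΔH°rxn = Σ nΔHf°(products) − Σ nΔHf°(reactants).
Products: 2·(-103.8) + 1·(-84.7) = -292.3
Reactants: 2·(+0.0) + 5·(+0.0) + 2·(+20.4) = +40.8
ΔH°rxn = (-292.3) − (+40.8) = -333.1 kJ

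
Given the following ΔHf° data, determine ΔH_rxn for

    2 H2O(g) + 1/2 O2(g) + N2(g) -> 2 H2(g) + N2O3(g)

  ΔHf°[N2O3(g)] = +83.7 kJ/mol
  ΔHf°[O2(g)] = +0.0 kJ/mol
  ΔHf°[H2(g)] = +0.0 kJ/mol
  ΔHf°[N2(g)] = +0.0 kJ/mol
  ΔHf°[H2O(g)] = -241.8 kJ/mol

ΔH_rxn = 567.3 kJ/mol

ΔH°rxn = Σ nΔHf°(products) − Σ nΔHf°(reactants).
Products: 2·(+0.0) + 1·(+83.7) = +83.7
Reactants: 2·(-241.8) + 1/2·(+0.0) + 1·(+0.0) = -483.6
ΔH_rxn = (+83.7) − (-483.6) = 567.3 kJ/mol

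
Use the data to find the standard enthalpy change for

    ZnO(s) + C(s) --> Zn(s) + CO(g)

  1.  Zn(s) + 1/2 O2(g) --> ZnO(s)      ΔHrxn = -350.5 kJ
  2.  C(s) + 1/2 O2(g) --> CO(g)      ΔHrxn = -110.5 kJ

ΔHrxn = 240.0 kJ

eq. 1 reversed: +350.5 kJ
eq. 2 as written: -110.5 kJ
Since enthalpy is a state function, ΔHrxn = (-1)·(-350.5) + (1)·(-110.5) = 240.0 kJ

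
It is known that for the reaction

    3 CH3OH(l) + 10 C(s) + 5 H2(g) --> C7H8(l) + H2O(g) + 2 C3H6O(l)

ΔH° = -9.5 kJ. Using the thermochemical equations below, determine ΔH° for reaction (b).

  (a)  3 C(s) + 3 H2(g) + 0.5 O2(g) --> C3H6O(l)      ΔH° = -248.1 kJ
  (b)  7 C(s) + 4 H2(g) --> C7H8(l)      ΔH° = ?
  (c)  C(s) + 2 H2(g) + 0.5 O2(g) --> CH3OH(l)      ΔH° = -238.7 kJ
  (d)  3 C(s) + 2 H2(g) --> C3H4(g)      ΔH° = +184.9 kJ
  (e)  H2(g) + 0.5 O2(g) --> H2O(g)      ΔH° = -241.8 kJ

(a) × 2: (2)·(-248.1) = -496.2 kJ
(b) as written: contributes x
(c) reversed and × 3: (-3)·(-238.7) = +716.1 kJ
(d): not needed.
(e) as written: -241.8 kJ
-9.5 = (-496.2) + (+716.1) + (-241.8) + x
x = (-9.5 − (-21.9)) / (1) = 12.4 kJ

ΔH° = 12.4 kJ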